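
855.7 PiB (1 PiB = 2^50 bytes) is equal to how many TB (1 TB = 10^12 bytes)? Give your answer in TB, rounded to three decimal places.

963,432.550 TB

855.7 PiB × 1,125,899,906,842,624 bytes/PiB = 963,432,550,285,233,356.8 bytes
1 TB = 1,000,000,000,000 bytes
963,432,550,285,233,356.8 / 1,000,000,000,000 = 963,432.550 TB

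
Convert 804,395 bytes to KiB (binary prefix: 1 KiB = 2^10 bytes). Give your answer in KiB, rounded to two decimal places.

804,395 bytes given.
1 KiB = 1,024 bytes
804,395 / 1,024 = 785.54 KiB

785.54 KiB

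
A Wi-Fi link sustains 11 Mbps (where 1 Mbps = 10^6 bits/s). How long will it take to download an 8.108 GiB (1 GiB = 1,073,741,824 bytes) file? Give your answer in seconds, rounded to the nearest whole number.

8.108 GiB = 8,705,898,708.992 bytes = 69,647,189,671.936 bits
11 Mbps = 11,000,000 bits/s
time = 69,647,189,671.936 / 11,000,000 = 6,332 s

6,332 seconds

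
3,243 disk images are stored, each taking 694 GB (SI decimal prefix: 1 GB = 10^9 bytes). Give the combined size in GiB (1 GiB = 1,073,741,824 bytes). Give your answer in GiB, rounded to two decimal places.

Total = 3,243 × 694 GB = 2,250,642 GB
= 2,250,642 × 1,000,000,000 bytes = 2,250,642,000,000,000 bytes
1 GiB = 1,073,741,824 bytes
2,250,642,000,000,000 / 1,073,741,824 = 2,096,073.70 GiB

2,096,073.70 GiB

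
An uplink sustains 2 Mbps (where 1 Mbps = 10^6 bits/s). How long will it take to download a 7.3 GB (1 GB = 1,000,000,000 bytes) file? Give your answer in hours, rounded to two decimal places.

8.11 hours

7.3 GB = 7,300,000,000 bytes = 58,400,000,000 bits
2 Mbps = 2,000,000 bits/s
time = 58,400,000,000 / 2,000,000 = 29,200.0000 s
29,200.0000 s / 3600 = 8.11 hours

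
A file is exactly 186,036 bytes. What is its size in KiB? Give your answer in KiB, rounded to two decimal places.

186,036 bytes given.
1 KiB = 1,024 bytes
186,036 / 1,024 = 181.68 KiB

181.68 KiB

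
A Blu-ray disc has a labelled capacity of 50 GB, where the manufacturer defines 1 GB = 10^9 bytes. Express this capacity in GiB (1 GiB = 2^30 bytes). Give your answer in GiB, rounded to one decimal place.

46.6 GiB

50 GB × 1,000,000,000 bytes/GB = 50,000,000,000 bytes
1 GiB = 1,073,741,824 bytes
50,000,000,000 / 1,073,741,824 = 46.6 GiB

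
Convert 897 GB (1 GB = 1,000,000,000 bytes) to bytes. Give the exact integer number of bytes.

897 × 1,000,000,000 = 897,000,000,000 bytes  (1 GB = 10^9 bytes)

897,000,000,000 bytes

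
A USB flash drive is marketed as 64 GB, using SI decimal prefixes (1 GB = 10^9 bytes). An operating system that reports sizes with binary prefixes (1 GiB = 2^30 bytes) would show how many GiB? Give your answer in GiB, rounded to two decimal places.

59.60 GiB

64 GB × 1,000,000,000 bytes/GB = 64,000,000,000 bytes
1 GiB = 2^30 bytes = 1,073,741,824 bytes
64,000,000,000 / 1,073,741,824 = 59.60 GiB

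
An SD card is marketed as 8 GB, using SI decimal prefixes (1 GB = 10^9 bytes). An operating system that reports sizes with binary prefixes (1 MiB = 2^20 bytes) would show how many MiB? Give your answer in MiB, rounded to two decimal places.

8 GB = 8 × 10^9 bytes = 8,000,000,000 bytes
1 MiB = 2^20 bytes = 1,048,576 bytes
8,000,000,000 / 1,048,576 = 7,629.39 MiB

7,629.39 MiB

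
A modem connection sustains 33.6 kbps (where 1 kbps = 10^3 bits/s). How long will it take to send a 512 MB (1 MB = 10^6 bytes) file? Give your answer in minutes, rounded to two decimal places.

2,031.75 minutes

512 MB = 512,000,000 bytes = 4,096,000,000 bits
33.6 kbps = 33,600 bits/s
time = 4,096,000,000 / 33,600 = 121,904.762 s
121,904.762 s / 60 = 2,031.75 minutes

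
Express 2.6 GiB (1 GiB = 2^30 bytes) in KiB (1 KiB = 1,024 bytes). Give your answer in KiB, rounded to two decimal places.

2,726,297.60 KiB

2.6 GiB = 2.6 × 2^30 bytes = 2,791,728,742.4 bytes
1 KiB = 1,024 bytes
2,791,728,742.4 / 1,024 = 2,726,297.60 KiB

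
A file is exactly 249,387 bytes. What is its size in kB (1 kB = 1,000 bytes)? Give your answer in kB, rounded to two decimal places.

249.39 kB

249,387 bytes given.
1 kB = 1,000 bytes
249,387 / 1,000 = 249.39 kB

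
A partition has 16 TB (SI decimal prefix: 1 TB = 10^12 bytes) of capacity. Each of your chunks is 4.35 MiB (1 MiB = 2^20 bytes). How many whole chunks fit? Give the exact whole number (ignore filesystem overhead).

Capacity: 16 TB = 16,000,000,000,000 bytes
Per item: 4.35 MiB = 4,561,305.6 bytes
⌊16,000,000,000,000 / 4,561,305.6⌋ = 3,507,767

3,507,767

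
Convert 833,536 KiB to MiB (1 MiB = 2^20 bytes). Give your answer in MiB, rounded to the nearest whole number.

814 MiB

833,536 KiB = 833,536 × 2^10 bytes = 853,540,864 bytes
1 MiB = 2^20 bytes = 1,048,576 bytes
853,540,864 / 1,048,576 = 814 MiB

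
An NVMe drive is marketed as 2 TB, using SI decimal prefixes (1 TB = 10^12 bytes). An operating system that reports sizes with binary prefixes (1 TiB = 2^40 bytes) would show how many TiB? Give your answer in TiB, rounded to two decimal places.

2 TB = 2 × 10^12 bytes = 2,000,000,000,000 bytes
1 TiB = 1,099,511,627,776 bytes
2,000,000,000,000 / 1,099,511,627,776 = 1.82 TiB

1.82 TiB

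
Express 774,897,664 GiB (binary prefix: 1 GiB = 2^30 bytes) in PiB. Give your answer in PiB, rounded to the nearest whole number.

774,897,664 GiB = 774,897,664 × 2^30 bytes = 832,040,031,156,699,136 bytes
1 PiB = 1,125,899,906,842,624 bytes
832,040,031,156,699,136 / 1,125,899,906,842,624 = 739 PiB

739 PiB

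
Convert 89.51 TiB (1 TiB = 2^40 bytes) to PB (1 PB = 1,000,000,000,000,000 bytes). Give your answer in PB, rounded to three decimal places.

0.098 PB

89.51 TiB = 89.51 × 2^40 bytes = 98,417,285,802,229.76 bytes
1 PB = 10^15 bytes = 1,000,000,000,000,000 bytes
98,417,285,802,229.76 / 1,000,000,000,000,000 = 0.098 PB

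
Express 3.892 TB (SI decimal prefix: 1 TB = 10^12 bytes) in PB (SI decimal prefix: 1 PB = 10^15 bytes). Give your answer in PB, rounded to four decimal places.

3.892 TB = 3.892 × 10^12 bytes = 3,892,000,000,000 bytes
1 PB = 10^15 bytes = 1,000,000,000,000,000 bytes
3,892,000,000,000 / 1,000,000,000,000,000 = 0.0039 PB

0.0039 PB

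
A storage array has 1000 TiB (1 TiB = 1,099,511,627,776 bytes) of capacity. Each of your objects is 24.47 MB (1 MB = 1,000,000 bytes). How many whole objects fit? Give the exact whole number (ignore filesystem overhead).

44,933,045

Capacity: 1000 TiB = 1,099,511,627,776,000 bytes
Per item: 24.47 MB = 24,470,000 bytes
⌊1,099,511,627,776,000 / 24,470,000⌋ = 44,933,045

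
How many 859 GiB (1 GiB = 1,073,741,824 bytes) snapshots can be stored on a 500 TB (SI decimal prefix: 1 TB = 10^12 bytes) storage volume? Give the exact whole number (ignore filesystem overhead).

542

Capacity: 500 TB = 500,000,000,000,000 bytes
Per item: 859 GiB = 922,344,226,816 bytes
⌊500,000,000,000,000 / 922,344,226,816⌋ = 542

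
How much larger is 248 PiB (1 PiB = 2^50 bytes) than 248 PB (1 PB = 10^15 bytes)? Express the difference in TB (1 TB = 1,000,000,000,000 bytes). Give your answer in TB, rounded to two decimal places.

248 PiB = 248 × 1,125,899,906,842,624 = 279,223,176,896,970,752 bytes
248 PB = 248 × 1,000,000,000,000,000 = 248,000,000,000,000,000 bytes
difference = 31,223,176,896,970,752 bytes
31,223,176,896,970,752 / 1,000,000,000,000 = 31,223.18 TB

31,223.18 TB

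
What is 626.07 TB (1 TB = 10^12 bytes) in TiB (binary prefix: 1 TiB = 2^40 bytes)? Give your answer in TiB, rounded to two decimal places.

569.41 TiB

626.07 TB = 626.07 × 10^12 bytes = 626,070,000,000,000 bytes
1 TiB = 2^40 bytes = 1,099,511,627,776 bytes
626,070,000,000,000 / 1,099,511,627,776 = 569.41 TiB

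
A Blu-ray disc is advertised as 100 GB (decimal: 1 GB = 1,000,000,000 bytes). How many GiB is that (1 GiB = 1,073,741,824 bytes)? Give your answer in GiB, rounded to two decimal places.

93.13 GiB

100 GB × 1,000,000,000 bytes/GB = 100,000,000,000 bytes
1 GiB = 1,073,741,824 bytes
100,000,000,000 / 1,073,741,824 = 93.13 GiB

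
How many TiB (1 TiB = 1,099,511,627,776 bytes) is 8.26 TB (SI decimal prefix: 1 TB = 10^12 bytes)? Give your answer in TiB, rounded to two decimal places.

8.26 TB = 8.26 × 10^12 bytes = 8,260,000,000,000 bytes
1 TiB = 1,099,511,627,776 bytes
8,260,000,000,000 / 1,099,511,627,776 = 7.51 TiB

7.51 TiB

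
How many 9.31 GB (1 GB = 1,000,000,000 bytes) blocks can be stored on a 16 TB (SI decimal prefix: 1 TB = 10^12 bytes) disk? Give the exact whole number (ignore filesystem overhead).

1,718

Capacity: 16 TB = 16,000,000,000,000 bytes
Per item: 9.31 GB = 9,310,000,000 bytes
⌊16,000,000,000,000 / 9,310,000,000⌋ = 1,718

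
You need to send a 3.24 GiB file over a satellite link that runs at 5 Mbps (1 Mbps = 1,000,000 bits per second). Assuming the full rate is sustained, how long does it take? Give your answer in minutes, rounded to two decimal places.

92.77 minutes

3.24 GiB = 3,478,923,509.76 bytes = 27,831,388,078.08 bits
5 Mbps = 5,000,000 bits/s
time = 27,831,388,078.08 / 5,000,000 = 5,566.278 s
5,566.278 s / 60 = 92.77 minutes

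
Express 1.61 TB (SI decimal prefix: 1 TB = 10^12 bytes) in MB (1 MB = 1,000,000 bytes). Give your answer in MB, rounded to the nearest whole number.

1,610,000 MB

1.61 TB × 1,000,000,000,000 bytes/TB = 1,610,000,000,000 bytes
1 MB = 10^6 bytes = 1,000,000 bytes
1,610,000,000,000 / 1,000,000 = 1,610,000 MB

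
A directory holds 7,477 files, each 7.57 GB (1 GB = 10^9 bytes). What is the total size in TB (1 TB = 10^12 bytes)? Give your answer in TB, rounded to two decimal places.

Total = 7,477 × 7.57 GB = 56600.89 GB
= 56600.89 × 1,000,000,000 bytes = 56,600,890,000,000 bytes
1 TB = 1,000,000,000,000 bytes
56,600,890,000,000 / 1,000,000,000,000 = 56.60 TB

56.60 TB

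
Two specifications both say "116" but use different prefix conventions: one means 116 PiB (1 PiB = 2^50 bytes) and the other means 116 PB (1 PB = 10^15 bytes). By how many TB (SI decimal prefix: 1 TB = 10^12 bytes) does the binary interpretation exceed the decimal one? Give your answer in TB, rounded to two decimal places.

116 PiB = 116 × 1,125,899,906,842,624 = 130,604,389,193,744,384 bytes
116 PB = 116 × 1,000,000,000,000,000 = 116,000,000,000,000,000 bytes
difference = 14,604,389,193,744,384 bytes
14,604,389,193,744,384 / 1,000,000,000,000 = 14,604.39 TB

14,604.39 TB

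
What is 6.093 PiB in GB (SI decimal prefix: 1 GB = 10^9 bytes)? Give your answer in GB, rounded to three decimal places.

6,860,108.132 GB

6.093 PiB = 6.093 × 2^50 bytes = 6,860,108,132,392,108.032 bytes
1 GB = 10^9 bytes = 1,000,000,000 bytes
6,860,108,132,392,108.032 / 1,000,000,000 = 6,860,108.132 GB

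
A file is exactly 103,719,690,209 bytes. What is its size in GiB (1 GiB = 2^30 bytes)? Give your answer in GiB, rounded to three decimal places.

96.596 GiB

103,719,690,209 bytes given.
1 GiB = 2^30 bytes = 1,073,741,824 bytes
103,719,690,209 / 1,073,741,824 = 96.596 GiB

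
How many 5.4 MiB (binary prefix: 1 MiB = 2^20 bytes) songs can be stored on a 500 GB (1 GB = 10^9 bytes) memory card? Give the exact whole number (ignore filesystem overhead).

88,303

Capacity: 500 GB = 500,000,000,000 bytes
Per item: 5.4 MiB = 5,662,310.4 bytes
⌊500,000,000,000 / 5,662,310.4⌋ = 88,303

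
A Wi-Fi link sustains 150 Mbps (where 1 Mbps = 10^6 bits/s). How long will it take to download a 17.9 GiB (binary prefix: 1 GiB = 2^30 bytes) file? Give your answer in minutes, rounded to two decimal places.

17.08 minutes

17.9 GiB = 19,219,978,649.6 bytes = 153,759,829,196.8 bits
150 Mbps = 150,000,000 bits/s
time = 153,759,829,196.8 / 150,000,000 = 1,025.066 s
1,025.066 s / 60 = 17.08 minutes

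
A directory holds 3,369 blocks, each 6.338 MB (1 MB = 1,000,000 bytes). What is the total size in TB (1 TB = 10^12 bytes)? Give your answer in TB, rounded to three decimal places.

0.021 TB

Total = 3,369 × 6.338 MB = 21352.722 MB
= 21352.722 × 1,000,000 bytes = 21,352,722,000 bytes
1 TB = 1,000,000,000,000 bytes
21,352,722,000 / 1,000,000,000,000 = 0.021 TB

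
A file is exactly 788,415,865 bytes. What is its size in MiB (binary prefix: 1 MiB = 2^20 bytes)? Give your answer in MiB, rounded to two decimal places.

751.89 MiB

788,415,865 bytes given.
1 MiB = 2^20 bytes = 1,048,576 bytes
788,415,865 / 1,048,576 = 751.89 MiB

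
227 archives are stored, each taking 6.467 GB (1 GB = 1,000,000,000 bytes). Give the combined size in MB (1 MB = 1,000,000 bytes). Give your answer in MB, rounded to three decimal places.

Total = 227 × 6.467 GB = 1468.009 GB
= 1468.009 × 1,000,000,000 bytes = 1,468,009,000,000 bytes
1 MB = 1,000,000 bytes
1,468,009,000,000 / 1,000,000 = 1,468,009.000 MB

1,468,009.000 MB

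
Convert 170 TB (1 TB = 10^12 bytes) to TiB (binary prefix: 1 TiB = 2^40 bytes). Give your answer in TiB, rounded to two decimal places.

170 TB = 170 × 10^12 bytes = 170,000,000,000,000 bytes
1 TiB = 1,099,511,627,776 bytes
170,000,000,000,000 / 1,099,511,627,776 = 154.61 TiB

154.61 TiB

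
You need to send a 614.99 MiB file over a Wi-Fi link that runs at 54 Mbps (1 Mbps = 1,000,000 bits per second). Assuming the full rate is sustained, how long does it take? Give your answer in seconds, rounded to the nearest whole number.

614.99 MiB = 644,863,754.24 bytes = 5,158,910,033.92 bits
54 Mbps = 54,000,000 bits/s
time = 5,158,910,033.92 / 54,000,000 = 96 s

96 seconds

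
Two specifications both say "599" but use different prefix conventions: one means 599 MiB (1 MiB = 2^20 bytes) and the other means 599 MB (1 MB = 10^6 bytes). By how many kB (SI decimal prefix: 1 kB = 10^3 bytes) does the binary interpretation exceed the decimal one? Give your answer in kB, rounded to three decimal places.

599 MiB = 599 × 1,048,576 = 628,097,024 bytes
599 MB = 599 × 1,000,000 = 599,000,000 bytes
difference = 29,097,024 bytes
29,097,024 / 1,000 = 29,097.024 kB

29,097.024 kB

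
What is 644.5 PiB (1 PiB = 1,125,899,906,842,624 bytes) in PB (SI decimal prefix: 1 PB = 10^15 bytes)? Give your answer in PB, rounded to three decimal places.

644.5 PiB = 644.5 × 2^50 bytes = 725,642,489,960,071,168 bytes
1 PB = 10^15 bytes = 1,000,000,000,000,000 bytes
725,642,489,960,071,168 / 1,000,000,000,000,000 = 725.642 PB

725.642 PB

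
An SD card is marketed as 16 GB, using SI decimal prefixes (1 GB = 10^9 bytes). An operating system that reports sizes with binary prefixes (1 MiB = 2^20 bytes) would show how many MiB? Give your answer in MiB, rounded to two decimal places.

15,258.79 MiB

16 GB × 1,000,000,000 bytes/GB = 16,000,000,000 bytes
1 MiB = 2^20 bytes = 1,048,576 bytes
16,000,000,000 / 1,048,576 = 15,258.79 MiB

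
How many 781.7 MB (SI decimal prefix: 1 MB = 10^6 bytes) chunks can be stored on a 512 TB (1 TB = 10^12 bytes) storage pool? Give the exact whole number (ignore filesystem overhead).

654,982

Capacity: 512 TB = 512,000,000,000,000 bytes
Per item: 781.7 MB = 781,700,000 bytes
⌊512,000,000,000,000 / 781,700,000⌋ = 654,982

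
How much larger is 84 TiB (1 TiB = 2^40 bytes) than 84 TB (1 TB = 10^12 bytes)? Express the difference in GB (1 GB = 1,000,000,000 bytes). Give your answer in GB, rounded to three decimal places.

8,358.977 GB

84 TiB = 84 × 1,099,511,627,776 = 92,358,976,733,184 bytes
84 TB = 84 × 1,000,000,000,000 = 84,000,000,000,000 bytes
difference = 8,358,976,733,184 bytes
8,358,976,733,184 / 1,000,000,000 = 8,358.977 GB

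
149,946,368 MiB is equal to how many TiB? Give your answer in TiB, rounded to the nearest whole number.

143 TiB

149,946,368 MiB = 149,946,368 × 2^20 bytes = 157,230,162,771,968 bytes
1 TiB = 1,099,511,627,776 bytes
157,230,162,771,968 / 1,099,511,627,776 = 143 TiB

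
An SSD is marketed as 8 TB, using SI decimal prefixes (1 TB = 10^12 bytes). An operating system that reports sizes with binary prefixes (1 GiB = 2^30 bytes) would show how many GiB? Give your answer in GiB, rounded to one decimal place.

7,450.6 GiB

8 TB = 8 × 10^12 bytes = 8,000,000,000,000 bytes
1 GiB = 1,073,741,824 bytes
8,000,000,000,000 / 1,073,741,824 = 7,450.6 GiB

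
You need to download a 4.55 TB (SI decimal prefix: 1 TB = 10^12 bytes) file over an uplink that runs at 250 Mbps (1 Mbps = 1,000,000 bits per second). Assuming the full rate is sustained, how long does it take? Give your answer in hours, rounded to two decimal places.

4.55 TB = 4,550,000,000,000 bytes = 36,400,000,000,000 bits
250 Mbps = 250,000,000 bits/s
time = 36,400,000,000,000 / 250,000,000 = 145,600.0000 s
145,600.0000 s / 3600 = 40.44 hours

40.44 hours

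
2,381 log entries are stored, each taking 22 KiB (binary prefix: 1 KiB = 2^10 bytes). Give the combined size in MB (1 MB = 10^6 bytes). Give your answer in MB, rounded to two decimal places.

Total = 2,381 × 22 KiB = 52,382 KiB
= 52,382 × 1,024 bytes = 53,639,168 bytes
1 MB = 1,000,000 bytes
53,639,168 / 1,000,000 = 53.64 MB

53.64 MB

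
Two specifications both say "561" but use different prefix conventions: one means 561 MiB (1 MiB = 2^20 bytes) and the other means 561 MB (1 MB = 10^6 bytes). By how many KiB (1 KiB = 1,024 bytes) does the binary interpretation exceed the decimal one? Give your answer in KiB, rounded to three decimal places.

26,612.438 KiB

561 MiB = 561 × 1,048,576 = 588,251,136 bytes
561 MB = 561 × 1,000,000 = 561,000,000 bytes
difference = 27,251,136 bytes
27,251,136 / 1,024 = 26,612.438 KiB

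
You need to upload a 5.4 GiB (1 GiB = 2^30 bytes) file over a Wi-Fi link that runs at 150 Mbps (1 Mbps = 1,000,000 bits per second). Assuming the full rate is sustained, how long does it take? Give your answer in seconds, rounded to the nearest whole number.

5.4 GiB = 5,798,205,849.6 bytes = 46,385,646,796.8 bits
150 Mbps = 150,000,000 bits/s
time = 46,385,646,796.8 / 150,000,000 = 309 s

309 seconds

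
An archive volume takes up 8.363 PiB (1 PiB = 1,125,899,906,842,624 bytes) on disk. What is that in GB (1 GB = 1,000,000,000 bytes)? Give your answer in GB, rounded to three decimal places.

8.363 PiB = 8.363 × 2^50 bytes = 9,415,900,920,924,864.512 bytes
1 GB = 10^9 bytes = 1,000,000,000 bytes
9,415,900,920,924,864.512 / 1,000,000,000 = 9,415,900.921 GB

9,415,900.921 GB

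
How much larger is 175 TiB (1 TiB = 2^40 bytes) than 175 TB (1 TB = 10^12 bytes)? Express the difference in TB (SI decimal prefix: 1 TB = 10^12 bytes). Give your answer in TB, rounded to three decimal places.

175 TiB = 175 × 1,099,511,627,776 = 192,414,534,860,800 bytes
175 TB = 175 × 1,000,000,000,000 = 175,000,000,000,000 bytes
difference = 17,414,534,860,800 bytes
17,414,534,860,800 / 1,000,000,000,000 = 17.415 TB

17.415 TB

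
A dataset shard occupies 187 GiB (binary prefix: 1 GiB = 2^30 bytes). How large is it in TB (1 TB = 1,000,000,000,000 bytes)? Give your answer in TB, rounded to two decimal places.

0.20 TB

187 GiB = 187 × 2^30 bytes = 200,789,721,088 bytes
1 TB = 1,000,000,000,000 bytes
200,789,721,088 / 1,000,000,000,000 = 0.20 TB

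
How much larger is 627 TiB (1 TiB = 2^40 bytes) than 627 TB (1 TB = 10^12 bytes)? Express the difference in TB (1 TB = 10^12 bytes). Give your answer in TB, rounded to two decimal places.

62.39 TB

627 TiB = 627 × 1,099,511,627,776 = 689,393,790,615,552 bytes
627 TB = 627 × 1,000,000,000,000 = 627,000,000,000,000 bytes
difference = 62,393,790,615,552 bytes
62,393,790,615,552 / 1,000,000,000,000 = 62.39 TB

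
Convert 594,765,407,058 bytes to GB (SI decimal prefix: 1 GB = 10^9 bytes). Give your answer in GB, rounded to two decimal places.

594,765,407,058 bytes given.
1 GB = 1,000,000,000 bytes
594,765,407,058 / 1,000,000,000 = 594.77 GB

594.77 GB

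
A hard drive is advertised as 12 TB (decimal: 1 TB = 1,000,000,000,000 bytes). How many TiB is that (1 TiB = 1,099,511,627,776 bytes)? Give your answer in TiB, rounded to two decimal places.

12 TB = 12 × 10^12 bytes = 12,000,000,000,000 bytes
1 TiB = 1,099,511,627,776 bytes
12,000,000,000,000 / 1,099,511,627,776 = 10.91 TiB

10.91 TiB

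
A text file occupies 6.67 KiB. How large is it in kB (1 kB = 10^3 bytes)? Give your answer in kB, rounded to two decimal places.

6.83 kB

6.67 KiB = 6.67 × 2^10 bytes = 6,830.08 bytes
1 kB = 1,000 bytes
6,830.08 / 1,000 = 6.83 kB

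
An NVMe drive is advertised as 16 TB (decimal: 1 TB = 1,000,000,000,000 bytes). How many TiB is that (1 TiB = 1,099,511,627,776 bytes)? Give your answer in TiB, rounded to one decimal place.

14.6 TiB

16 TB = 16 × 10^12 bytes = 16,000,000,000,000 bytes
1 TiB = 2^40 bytes = 1,099,511,627,776 bytes
16,000,000,000,000 / 1,099,511,627,776 = 14.6 TiB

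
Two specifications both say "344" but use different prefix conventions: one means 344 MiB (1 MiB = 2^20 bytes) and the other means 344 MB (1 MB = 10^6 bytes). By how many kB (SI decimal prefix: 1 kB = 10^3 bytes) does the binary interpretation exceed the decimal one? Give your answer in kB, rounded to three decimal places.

344 MiB = 344 × 1,048,576 = 360,710,144 bytes
344 MB = 344 × 1,000,000 = 344,000,000 bytes
difference = 16,710,144 bytes
16,710,144 / 1,000 = 16,710.144 kB

16,710.144 kB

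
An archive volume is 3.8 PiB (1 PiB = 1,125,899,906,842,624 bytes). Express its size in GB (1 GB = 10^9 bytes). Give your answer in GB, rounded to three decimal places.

3.8 PiB = 3.8 × 2^50 bytes = 4,278,419,646,001,971.2 bytes
1 GB = 10^9 bytes = 1,000,000,000 bytes
4,278,419,646,001,971.2 / 1,000,000,000 = 4,278,419.646 GB

4,278,419.646 GB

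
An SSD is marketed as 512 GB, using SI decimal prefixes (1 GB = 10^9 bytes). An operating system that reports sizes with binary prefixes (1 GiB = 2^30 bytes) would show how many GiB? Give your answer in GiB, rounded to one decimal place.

476.8 GiB

512 GB = 512 × 10^9 bytes = 512,000,000,000 bytes
1 GiB = 1,073,741,824 bytes
512,000,000,000 / 1,073,741,824 = 476.8 GiB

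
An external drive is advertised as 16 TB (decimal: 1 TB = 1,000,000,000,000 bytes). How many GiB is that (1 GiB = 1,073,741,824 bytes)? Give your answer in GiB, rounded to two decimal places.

16 TB = 16 × 10^12 bytes = 16,000,000,000,000 bytes
1 GiB = 1,073,741,824 bytes
16,000,000,000,000 / 1,073,741,824 = 14,901.16 GiB

14,901.16 GiB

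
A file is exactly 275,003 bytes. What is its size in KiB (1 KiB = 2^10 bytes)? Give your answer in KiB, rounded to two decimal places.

275,003 bytes given.
1 KiB = 1,024 bytes
275,003 / 1,024 = 268.56 KiB

268.56 KiB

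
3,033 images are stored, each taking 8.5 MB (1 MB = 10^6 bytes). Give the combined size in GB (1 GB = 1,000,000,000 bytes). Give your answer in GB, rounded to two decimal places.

Total = 3,033 × 8.5 MB = 25780.5 MB
= 25780.5 × 1,000,000 bytes = 25,780,500,000 bytes
1 GB = 1,000,000,000 bytes
25,780,500,000 / 1,000,000,000 = 25.78 GB

25.78 GB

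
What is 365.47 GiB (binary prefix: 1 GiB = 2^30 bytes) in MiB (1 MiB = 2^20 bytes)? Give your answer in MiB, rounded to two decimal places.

365.47 GiB = 365.47 × 2^30 bytes = 392,420,424,417.28 bytes
1 MiB = 2^20 bytes = 1,048,576 bytes
392,420,424,417.28 / 1,048,576 = 374,241.28 MiB

374,241.28 MiB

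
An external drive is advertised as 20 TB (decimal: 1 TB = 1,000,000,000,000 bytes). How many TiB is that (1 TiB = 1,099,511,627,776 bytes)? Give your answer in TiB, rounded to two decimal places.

18.19 TiB

20 TB × 1,000,000,000,000 bytes/TB = 20,000,000,000,000 bytes
1 TiB = 2^40 bytes = 1,099,511,627,776 bytes
20,000,000,000,000 / 1,099,511,627,776 = 18.19 TiB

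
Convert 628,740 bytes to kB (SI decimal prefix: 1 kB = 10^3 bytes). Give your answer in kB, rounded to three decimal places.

628,740 bytes given.
1 kB = 10^3 bytes = 1,000 bytes
628,740 / 1,000 = 628.740 kB

628.740 kB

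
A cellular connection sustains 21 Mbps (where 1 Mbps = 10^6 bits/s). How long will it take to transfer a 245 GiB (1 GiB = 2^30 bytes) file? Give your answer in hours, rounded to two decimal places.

27.84 hours

245 GiB = 263,066,746,880 bytes = 2,104,533,975,040 bits
21 Mbps = 21,000,000 bits/s
time = 2,104,533,975,040 / 21,000,000 = 100,215.9036 s
100,215.9036 s / 3600 = 27.84 hours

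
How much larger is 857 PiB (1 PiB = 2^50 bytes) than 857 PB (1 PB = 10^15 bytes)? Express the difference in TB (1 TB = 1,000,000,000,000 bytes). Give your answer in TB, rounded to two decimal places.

857 PiB = 857 × 1,125,899,906,842,624 = 964,896,220,164,128,768 bytes
857 PB = 857 × 1,000,000,000,000,000 = 857,000,000,000,000,000 bytes
difference = 107,896,220,164,128,768 bytes
107,896,220,164,128,768 / 1,000,000,000,000 = 107,896.22 TB

107,896.22 TB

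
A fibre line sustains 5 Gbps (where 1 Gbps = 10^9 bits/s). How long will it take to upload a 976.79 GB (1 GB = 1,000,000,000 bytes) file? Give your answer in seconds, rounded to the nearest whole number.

1,563 seconds

976.79 GB = 976,790,000,000 bytes = 7,814,320,000,000 bits
5 Gbps = 5,000,000,000 bits/s
time = 7,814,320,000,000 / 5,000,000,000 = 1,563 s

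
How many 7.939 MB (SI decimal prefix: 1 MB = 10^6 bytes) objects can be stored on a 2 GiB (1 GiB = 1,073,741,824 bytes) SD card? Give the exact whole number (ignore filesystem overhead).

Capacity: 2 GiB = 2,147,483,648 bytes
Per item: 7.939 MB = 7,939,000 bytes
⌊2,147,483,648 / 7,939,000⌋ = 270

270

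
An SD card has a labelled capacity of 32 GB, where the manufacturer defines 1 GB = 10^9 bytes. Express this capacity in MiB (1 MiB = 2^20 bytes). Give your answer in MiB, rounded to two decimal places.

30,517.58 MiB

32 GB × 1,000,000,000 bytes/GB = 32,000,000,000 bytes
1 MiB = 2^20 bytes = 1,048,576 bytes
32,000,000,000 / 1,048,576 = 30,517.58 MiB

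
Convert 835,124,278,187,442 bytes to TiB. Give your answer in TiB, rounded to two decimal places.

835,124,278,187,442 bytes given.
1 TiB = 2^40 bytes = 1,099,511,627,776 bytes
835,124,278,187,442 / 1,099,511,627,776 = 759.54 TiB

759.54 TiB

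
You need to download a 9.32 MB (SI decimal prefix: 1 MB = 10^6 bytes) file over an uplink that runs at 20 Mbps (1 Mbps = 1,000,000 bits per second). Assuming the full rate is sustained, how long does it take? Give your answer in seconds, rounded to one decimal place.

3.7 seconds

9.32 MB = 9,320,000 bytes = 74,560,000 bits
20 Mbps = 20,000,000 bits/s
time = 74,560,000 / 20,000,000 = 3.7 s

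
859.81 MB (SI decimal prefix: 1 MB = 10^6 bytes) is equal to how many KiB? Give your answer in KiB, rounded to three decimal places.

839,658.203 KiB

859.81 MB = 859.81 × 10^6 bytes = 859,810,000 bytes
1 KiB = 2^10 bytes = 1,024 bytes
859,810,000 / 1,024 = 839,658.203 KiB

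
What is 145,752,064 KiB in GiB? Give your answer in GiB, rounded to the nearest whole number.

145,752,064 KiB × 1,024 bytes/KiB = 149,250,113,536 bytes
1 GiB = 1,073,741,824 bytes
149,250,113,536 / 1,073,741,824 = 139 GiB

139 GiB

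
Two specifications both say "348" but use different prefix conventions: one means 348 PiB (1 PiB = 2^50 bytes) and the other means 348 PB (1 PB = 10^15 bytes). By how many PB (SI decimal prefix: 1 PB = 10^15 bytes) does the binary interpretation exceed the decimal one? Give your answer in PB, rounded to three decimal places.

348 PiB = 348 × 1,125,899,906,842,624 = 391,813,167,581,233,152 bytes
348 PB = 348 × 1,000,000,000,000,000 = 348,000,000,000,000,000 bytes
difference = 43,813,167,581,233,152 bytes
43,813,167,581,233,152 / 1,000,000,000,000,000 = 43.813 PB

43.813 PB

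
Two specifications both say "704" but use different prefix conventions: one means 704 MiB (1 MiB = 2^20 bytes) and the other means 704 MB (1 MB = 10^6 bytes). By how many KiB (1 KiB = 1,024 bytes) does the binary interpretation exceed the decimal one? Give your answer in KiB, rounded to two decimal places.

33,396.00 KiB

704 MiB = 704 × 1,048,576 = 738,197,504 bytes
704 MB = 704 × 1,000,000 = 704,000,000 bytes
difference = 34,197,504 bytes
34,197,504 / 1,024 = 33,396.00 KiB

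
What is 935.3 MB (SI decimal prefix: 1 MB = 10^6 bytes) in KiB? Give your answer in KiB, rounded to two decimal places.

935.3 MB = 935.3 × 10^6 bytes = 935,300,000 bytes
1 KiB = 2^10 bytes = 1,024 bytes
935,300,000 / 1,024 = 913,378.91 KiB

913,378.91 KiB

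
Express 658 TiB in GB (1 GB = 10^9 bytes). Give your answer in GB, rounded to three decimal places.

658 TiB = 658 × 2^40 bytes = 723,478,651,076,608 bytes
1 GB = 1,000,000,000 bytes
723,478,651,076,608 / 1,000,000,000 = 723,478.651 GB

723,478.651 GB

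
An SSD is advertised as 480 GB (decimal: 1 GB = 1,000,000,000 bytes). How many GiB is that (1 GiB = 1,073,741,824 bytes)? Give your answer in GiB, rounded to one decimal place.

480 GB × 1,000,000,000 bytes/GB = 480,000,000,000 bytes
1 GiB = 1,073,741,824 bytes
480,000,000,000 / 1,073,741,824 = 447.0 GiB

447.0 GiB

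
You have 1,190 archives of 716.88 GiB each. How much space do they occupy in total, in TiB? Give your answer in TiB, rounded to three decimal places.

Total = 1,190 × 716.88 GiB = 853087.2 GiB
= 853087.2 × 1,073,741,824 bytes = 915,995,406,159,052.8 bytes
1 TiB = 1,099,511,627,776 bytes
915,995,406,159,052.8 / 1,099,511,627,776 = 833.093 TiB

833.093 TiB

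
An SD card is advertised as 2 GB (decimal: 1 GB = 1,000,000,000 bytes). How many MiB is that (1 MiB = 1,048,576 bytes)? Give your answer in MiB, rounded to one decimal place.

2 GB = 2 × 10^9 bytes = 2,000,000,000 bytes
1 MiB = 2^20 bytes = 1,048,576 bytes
2,000,000,000 / 1,048,576 = 1,907.3 MiB

1,907.3 MiB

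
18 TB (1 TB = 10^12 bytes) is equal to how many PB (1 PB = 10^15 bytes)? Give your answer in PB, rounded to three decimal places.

0.018 PB

18 TB × 1,000,000,000,000 bytes/TB = 18,000,000,000,000 bytes
1 PB = 10^15 bytes = 1,000,000,000,000,000 bytes
18,000,000,000,000 / 1,000,000,000,000,000 = 0.018 PB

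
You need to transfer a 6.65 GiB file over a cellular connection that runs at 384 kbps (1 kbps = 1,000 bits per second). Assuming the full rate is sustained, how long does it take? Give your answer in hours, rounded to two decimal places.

41.32 hours

6.65 GiB = 7,140,383,129.6 bytes = 57,123,065,036.8 bits
384 kbps = 384,000 bits/s
time = 57,123,065,036.8 / 384,000 = 148,757.9819 s
148,757.9819 s / 3600 = 41.32 hours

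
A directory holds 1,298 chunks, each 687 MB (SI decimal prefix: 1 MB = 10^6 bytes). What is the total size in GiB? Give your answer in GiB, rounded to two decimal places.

Total = 1,298 × 687 MB = 891,726 MB
= 891,726 × 1,000,000 bytes = 891,726,000,000 bytes
1 GiB = 1,073,741,824 bytes
891,726,000,000 / 1,073,741,824 = 830.48 GiB

830.48 GiB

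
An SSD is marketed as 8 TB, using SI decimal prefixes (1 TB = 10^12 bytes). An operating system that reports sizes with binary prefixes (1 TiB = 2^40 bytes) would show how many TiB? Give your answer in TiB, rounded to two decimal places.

8 TB × 1,000,000,000,000 bytes/TB = 8,000,000,000,000 bytes
1 TiB = 2^40 bytes = 1,099,511,627,776 bytes
8,000,000,000,000 / 1,099,511,627,776 = 7.28 TiB

7.28 TiB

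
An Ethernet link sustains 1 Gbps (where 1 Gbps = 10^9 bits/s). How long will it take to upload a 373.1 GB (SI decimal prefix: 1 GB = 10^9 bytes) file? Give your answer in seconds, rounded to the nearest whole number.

373.1 GB = 373,100,000,000 bytes = 2,984,800,000,000 bits
1 Gbps = 1,000,000,000 bits/s
time = 2,984,800,000,000 / 1,000,000,000 = 2,985 s

2,985 seconds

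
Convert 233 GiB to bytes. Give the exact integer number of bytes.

250,181,844,992 bytes

233 × 1,073,741,824 = 250,181,844,992 bytes  (1 GiB = 2^30 bytes)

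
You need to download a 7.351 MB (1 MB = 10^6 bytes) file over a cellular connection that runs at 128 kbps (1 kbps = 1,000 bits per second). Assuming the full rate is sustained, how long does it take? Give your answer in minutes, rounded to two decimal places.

7.351 MB = 7,351,000 bytes = 58,808,000 bits
128 kbps = 128,000 bits/s
time = 58,808,000 / 128,000 = 459.438 s
459.438 s / 60 = 7.66 minutes

7.66 minutes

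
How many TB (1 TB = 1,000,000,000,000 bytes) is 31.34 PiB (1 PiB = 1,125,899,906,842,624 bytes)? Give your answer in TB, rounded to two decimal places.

31.34 PiB = 31.34 × 2^50 bytes = 35,285,703,080,447,836.16 bytes
1 TB = 10^12 bytes = 1,000,000,000,000 bytes
35,285,703,080,447,836.16 / 1,000,000,000,000 = 35,285.70 TB

35,285.70 TB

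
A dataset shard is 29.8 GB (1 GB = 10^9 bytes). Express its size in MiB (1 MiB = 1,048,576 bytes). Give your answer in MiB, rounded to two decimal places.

28,419.49 MiB

29.8 GB = 29.8 × 10^9 bytes = 29,800,000,000 bytes
1 MiB = 2^20 bytes = 1,048,576 bytes
29,800,000,000 / 1,048,576 = 28,419.49 MiB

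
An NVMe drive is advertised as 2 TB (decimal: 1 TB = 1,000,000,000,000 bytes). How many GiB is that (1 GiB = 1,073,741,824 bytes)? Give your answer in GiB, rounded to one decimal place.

1,862.6 GiB

2 TB = 2 × 10^12 bytes = 2,000,000,000,000 bytes
1 GiB = 2^30 bytes = 1,073,741,824 bytes
2,000,000,000,000 / 1,073,741,824 = 1,862.6 GiB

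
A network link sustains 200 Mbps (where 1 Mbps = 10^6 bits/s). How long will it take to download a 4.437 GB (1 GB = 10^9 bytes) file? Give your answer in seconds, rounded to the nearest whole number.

177 seconds

4.437 GB = 4,437,000,000 bytes = 35,496,000,000 bits
200 Mbps = 200,000,000 bits/s
time = 35,496,000,000 / 200,000,000 = 177 s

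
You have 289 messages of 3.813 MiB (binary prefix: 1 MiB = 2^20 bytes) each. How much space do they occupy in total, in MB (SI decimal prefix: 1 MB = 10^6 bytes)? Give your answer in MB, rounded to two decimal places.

1,155.49 MB

Total = 289 × 3.813 MiB = 1101.957 MiB
= 1101.957 × 1,048,576 bytes = 1,155,485,663.232 bytes
1 MB = 1,000,000 bytes
1,155,485,663.232 / 1,000,000 = 1,155.49 MB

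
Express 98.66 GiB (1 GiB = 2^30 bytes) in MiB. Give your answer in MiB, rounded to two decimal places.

98.66 GiB × 1,073,741,824 bytes/GiB = 105,935,368,355.84 bytes
1 MiB = 1,048,576 bytes
105,935,368,355.84 / 1,048,576 = 101,027.84 MiB

101,027.84 MiB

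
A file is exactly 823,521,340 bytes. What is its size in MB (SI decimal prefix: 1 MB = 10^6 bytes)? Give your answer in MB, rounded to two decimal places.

823,521,340 bytes given.
1 MB = 1,000,000 bytes
823,521,340 / 1,000,000 = 823.52 MB

823.52 MB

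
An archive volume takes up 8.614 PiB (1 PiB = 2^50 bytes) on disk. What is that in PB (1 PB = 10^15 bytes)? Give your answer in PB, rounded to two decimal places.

9.70 PB

8.614 PiB × 1,125,899,906,842,624 bytes/PiB = 9,698,501,797,542,363.136 bytes
1 PB = 1,000,000,000,000,000 bytes
9,698,501,797,542,363.136 / 1,000,000,000,000,000 = 9.70 PB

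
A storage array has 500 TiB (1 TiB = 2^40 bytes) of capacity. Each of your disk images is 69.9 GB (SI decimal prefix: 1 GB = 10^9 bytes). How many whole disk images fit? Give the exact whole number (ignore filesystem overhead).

Capacity: 500 TiB = 549,755,813,888,000 bytes
Per item: 69.9 GB = 69,900,000,000 bytes
⌊549,755,813,888,000 / 69,900,000,000⌋ = 7,864

7,864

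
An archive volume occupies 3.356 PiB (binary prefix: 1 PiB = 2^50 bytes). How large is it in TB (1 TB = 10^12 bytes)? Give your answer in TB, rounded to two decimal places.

3,778.52 TB

3.356 PiB × 1,125,899,906,842,624 bytes/PiB = 3,778,520,087,363,846.144 bytes
1 TB = 10^12 bytes = 1,000,000,000,000 bytes
3,778,520,087,363,846.144 / 1,000,000,000,000 = 3,778.52 TB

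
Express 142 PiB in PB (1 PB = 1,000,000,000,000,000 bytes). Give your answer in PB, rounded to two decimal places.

159.88 PB

142 PiB = 142 × 2^50 bytes = 159,877,786,771,652,608 bytes
1 PB = 10^15 bytes = 1,000,000,000,000,000 bytes
159,877,786,771,652,608 / 1,000,000,000,000,000 = 159.88 PB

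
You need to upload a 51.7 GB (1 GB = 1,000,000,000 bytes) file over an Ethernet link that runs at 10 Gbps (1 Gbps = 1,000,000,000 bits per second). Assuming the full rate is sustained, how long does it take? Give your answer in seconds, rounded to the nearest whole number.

51.7 GB = 51,700,000,000 bytes = 413,600,000,000 bits
10 Gbps = 10,000,000,000 bits/s
time = 413,600,000,000 / 10,000,000,000 = 41 s

41 seconds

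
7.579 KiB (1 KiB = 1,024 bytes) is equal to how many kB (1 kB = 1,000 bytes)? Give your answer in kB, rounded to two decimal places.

7.76 kB

7.579 KiB = 7.579 × 2^10 bytes = 7,760.896 bytes
1 kB = 1,000 bytes
7,760.896 / 1,000 = 7.76 kB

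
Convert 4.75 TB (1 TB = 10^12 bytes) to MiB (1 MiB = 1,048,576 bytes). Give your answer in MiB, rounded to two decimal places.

4.75 TB = 4.75 × 10^12 bytes = 4,750,000,000,000 bytes
1 MiB = 1,048,576 bytes
4,750,000,000,000 / 1,048,576 = 4,529,953.00 MiB

4,529,953.00 MiB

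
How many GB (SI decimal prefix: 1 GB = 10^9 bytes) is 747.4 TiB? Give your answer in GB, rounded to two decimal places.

821,774.99 GB

747.4 TiB × 1,099,511,627,776 bytes/TiB = 821,774,990,599,782.4 bytes
1 GB = 1,000,000,000 bytes
821,774,990,599,782.4 / 1,000,000,000 = 821,774.99 GB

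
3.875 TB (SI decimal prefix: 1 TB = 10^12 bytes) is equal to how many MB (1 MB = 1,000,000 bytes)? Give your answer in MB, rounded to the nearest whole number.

3,875,000 MB

3.875 TB × 1,000,000,000,000 bytes/TB = 3,875,000,000,000 bytes
1 MB = 10^6 bytes = 1,000,000 bytes
3,875,000,000,000 / 1,000,000 = 3,875,000 MB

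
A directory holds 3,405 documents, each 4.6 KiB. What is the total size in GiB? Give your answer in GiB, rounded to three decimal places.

0.015 GiB

Total = 3,405 × 4.6 KiB = 15,663 KiB
= 15,663 × 1,024 bytes = 16,038,912 bytes
1 GiB = 1,073,741,824 bytes
16,038,912 / 1,073,741,824 = 0.015 GiB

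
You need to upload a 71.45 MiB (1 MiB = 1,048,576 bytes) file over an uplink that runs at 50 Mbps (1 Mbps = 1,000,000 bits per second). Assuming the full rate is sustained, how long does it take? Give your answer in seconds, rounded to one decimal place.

71.45 MiB = 74,920,755.2 bytes = 599,366,041.6 bits
50 Mbps = 50,000,000 bits/s
time = 599,366,041.6 / 50,000,000 = 12.0 s

12.0 seconds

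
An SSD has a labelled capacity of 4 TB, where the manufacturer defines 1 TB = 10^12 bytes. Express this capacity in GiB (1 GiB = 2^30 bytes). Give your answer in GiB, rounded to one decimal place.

3,725.3 GiB

4 TB = 4 × 10^12 bytes = 4,000,000,000,000 bytes
1 GiB = 2^30 bytes = 1,073,741,824 bytes
4,000,000,000,000 / 1,073,741,824 = 3,725.3 GiB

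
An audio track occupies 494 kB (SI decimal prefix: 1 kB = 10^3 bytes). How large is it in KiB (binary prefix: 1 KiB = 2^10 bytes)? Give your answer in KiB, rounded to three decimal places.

482.422 KiB

494 kB × 1,000 bytes/kB = 494,000 bytes
1 KiB = 2^10 bytes = 1,024 bytes
494,000 / 1,024 = 482.422 KiB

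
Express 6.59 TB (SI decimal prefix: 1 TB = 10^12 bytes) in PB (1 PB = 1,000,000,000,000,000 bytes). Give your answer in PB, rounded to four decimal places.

0.0066 PB

6.59 TB × 1,000,000,000,000 bytes/TB = 6,590,000,000,000 bytes
1 PB = 10^15 bytes = 1,000,000,000,000,000 bytes
6,590,000,000,000 / 1,000,000,000,000,000 = 0.0066 PB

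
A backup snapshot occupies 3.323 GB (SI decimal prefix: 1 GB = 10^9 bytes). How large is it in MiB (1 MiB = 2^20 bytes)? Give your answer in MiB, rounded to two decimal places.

3,169.06 MiB

3.323 GB = 3.323 × 10^9 bytes = 3,323,000,000 bytes
1 MiB = 1,048,576 bytes
3,323,000,000 / 1,048,576 = 3,169.06 MiB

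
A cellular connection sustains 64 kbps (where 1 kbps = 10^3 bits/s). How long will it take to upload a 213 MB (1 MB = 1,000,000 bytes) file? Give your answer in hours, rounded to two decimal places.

213 MB = 213,000,000 bytes = 1,704,000,000 bits
64 kbps = 64,000 bits/s
time = 1,704,000,000 / 64,000 = 26,625.0000 s
26,625.0000 s / 3600 = 7.40 hours

7.40 hours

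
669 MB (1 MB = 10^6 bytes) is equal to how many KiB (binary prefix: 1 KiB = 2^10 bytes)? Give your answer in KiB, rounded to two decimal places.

669 MB = 669 × 10^6 bytes = 669,000,000 bytes
1 KiB = 2^10 bytes = 1,024 bytes
669,000,000 / 1,024 = 653,320.31 KiB

653,320.31 KiB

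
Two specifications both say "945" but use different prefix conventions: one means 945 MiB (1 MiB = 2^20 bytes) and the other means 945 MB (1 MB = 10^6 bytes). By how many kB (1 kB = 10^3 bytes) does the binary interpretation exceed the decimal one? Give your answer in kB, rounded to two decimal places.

945 MiB = 945 × 1,048,576 = 990,904,320 bytes
945 MB = 945 × 1,000,000 = 945,000,000 bytes
difference = 45,904,320 bytes
45,904,320 / 1,000 = 45,904.32 kB

45,904.32 kB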